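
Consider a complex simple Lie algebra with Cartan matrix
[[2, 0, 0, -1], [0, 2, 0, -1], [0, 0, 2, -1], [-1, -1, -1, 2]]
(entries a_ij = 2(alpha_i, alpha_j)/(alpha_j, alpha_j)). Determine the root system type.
type D_4

The matrix has rank 4 with 2's on the diagonal. Reading the off-diagonal entries as Dynkin edges (a single edge where a_ij = a_ji = -1; a double or triple edge where a_ij * a_ji = 2 or 3), the diagram is a chain of 2 nodes with a fork of two nodes at one end (D_4). One simple-root ordering that puts it in standard form is (alpha_2, alpha_4, alpha_1, alpha_3). So the algebra is type D_4, i.e. so(8).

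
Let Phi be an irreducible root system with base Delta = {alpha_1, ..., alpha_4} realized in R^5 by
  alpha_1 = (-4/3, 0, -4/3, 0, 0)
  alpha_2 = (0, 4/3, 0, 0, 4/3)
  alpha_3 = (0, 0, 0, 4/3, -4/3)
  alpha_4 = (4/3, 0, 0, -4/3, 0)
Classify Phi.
Compute the Cartan integers a_ij = 2(alpha_i, alpha_j)/(alpha_j, alpha_j); the resulting 4x4 Cartan matrix is
[[2, 0, 0, -1], [0, 2, -1, 0], [0, -1, 2, -1], [-1, 0, -1, 2]].
All simple roots have the same length, so the diagram is simply laced. The associated Dynkin diagram is a chain of 4 nodes with single edges (A_4), so the type is A_4 (the algebra sl(5)).

A_4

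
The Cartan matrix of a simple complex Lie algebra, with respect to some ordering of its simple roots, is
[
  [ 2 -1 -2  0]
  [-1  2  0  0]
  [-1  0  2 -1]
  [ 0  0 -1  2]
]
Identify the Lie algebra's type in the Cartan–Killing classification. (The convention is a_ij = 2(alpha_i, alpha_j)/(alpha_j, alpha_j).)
The matrix has rank 4 with 2's on the diagonal. Reading the off-diagonal entries as Dynkin edges (a single edge where a_ij = a_ji = -1; a double or triple edge where a_ij * a_ji = 2 or 3), the diagram is a chain of 4 nodes with a double edge between the middle two (F_4). One simple-root ordering that puts it in standard form is (alpha_2, alpha_1, alpha_3, alpha_4). So the algebra is type F_4.

F_4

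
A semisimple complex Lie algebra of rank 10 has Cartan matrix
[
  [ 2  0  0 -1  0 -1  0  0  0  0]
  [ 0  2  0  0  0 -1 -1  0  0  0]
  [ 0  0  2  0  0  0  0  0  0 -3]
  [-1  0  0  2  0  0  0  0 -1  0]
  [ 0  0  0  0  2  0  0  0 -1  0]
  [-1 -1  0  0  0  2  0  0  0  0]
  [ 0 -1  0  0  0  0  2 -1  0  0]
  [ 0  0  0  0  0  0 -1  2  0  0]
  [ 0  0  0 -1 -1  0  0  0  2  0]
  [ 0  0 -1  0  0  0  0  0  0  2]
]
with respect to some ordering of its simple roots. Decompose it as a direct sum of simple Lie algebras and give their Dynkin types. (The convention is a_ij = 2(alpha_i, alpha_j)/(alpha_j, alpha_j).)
A_8 ⊕ G_2

The diagram associated to this matrix has two connected components: the simple roots {alpha_1, alpha_2, alpha_4, alpha_5, alpha_6, alpha_7, alpha_8, alpha_9} form a chain of 8 nodes with single edges (A_8), and {alpha_3, alpha_10} form two nodes joined by a triple edge (G_2). A semisimple Lie algebra decomposes uniquely as the direct sum of simple ideals, one per connected component of its Dynkin diagram, so g ≅ A_8 ⊕ G_2 (dimension 80 + 14 = 94).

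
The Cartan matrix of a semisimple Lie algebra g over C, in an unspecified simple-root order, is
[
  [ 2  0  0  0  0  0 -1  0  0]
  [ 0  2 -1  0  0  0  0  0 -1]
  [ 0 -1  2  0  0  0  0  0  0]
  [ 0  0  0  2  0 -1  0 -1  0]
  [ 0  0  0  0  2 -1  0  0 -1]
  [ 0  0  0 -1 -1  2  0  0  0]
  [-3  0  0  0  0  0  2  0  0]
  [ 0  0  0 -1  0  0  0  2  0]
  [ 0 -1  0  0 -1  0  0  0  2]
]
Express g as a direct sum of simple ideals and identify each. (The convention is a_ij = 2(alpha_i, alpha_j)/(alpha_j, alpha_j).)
The diagram associated to this matrix has two connected components: the simple roots {alpha_2, alpha_3, alpha_4, alpha_5, alpha_6, alpha_8, alpha_9} form a chain of 7 nodes with single edges (A_7), and {alpha_1, alpha_7} form two nodes joined by a triple edge (G_2). A semisimple Lie algebra decomposes uniquely as the direct sum of simple ideals, one per connected component of its Dynkin diagram, so g ≅ A_7 ⊕ G_2 (dimension 63 + 14 = 77).

A7 + G2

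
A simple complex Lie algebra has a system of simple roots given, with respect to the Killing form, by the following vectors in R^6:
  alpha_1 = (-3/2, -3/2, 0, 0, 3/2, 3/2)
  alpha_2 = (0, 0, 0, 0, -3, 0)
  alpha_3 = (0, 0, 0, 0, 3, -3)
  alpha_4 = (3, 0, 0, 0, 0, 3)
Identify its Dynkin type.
Compute the Cartan integers a_ij = 2(alpha_i, alpha_j)/(alpha_j, alpha_j); the resulting 4x4 Cartan matrix is
[[2, -1, 0, 0], [-1, 2, -1, 0], [0, -2, 2, -1], [0, 0, -1, 2]].
The roots have two lengths (squared-length ratio 2:1); the short ones are alpha_{1,2}. The associated Dynkin diagram is a chain of 4 nodes with a double edge between the middle two (F_4), so the type is F_4.

F_4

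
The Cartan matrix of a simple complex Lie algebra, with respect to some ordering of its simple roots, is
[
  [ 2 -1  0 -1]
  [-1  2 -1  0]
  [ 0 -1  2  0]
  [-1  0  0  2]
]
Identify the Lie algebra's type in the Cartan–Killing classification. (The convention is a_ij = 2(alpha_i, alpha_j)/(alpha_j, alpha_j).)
The matrix has rank 4 with 2's on the diagonal. Reading the off-diagonal entries as Dynkin edges (a single edge where a_ij = a_ji = -1; a double or triple edge where a_ij * a_ji = 2 or 3), the diagram is a chain of 4 nodes with single edges (A_4). One simple-root ordering that puts it in standard form is (alpha_4, alpha_1, alpha_2, alpha_3). So the algebra is type A_4, i.e. sl(5).

A_4 (sl(5))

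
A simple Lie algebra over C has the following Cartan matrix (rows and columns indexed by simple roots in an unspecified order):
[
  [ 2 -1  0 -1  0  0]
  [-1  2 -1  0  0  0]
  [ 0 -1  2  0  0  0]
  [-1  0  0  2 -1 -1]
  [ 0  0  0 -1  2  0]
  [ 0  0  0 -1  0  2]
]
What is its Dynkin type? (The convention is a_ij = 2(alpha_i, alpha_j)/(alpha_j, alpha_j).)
The matrix has rank 6 with 2's on the diagonal. Reading the off-diagonal entries as Dynkin edges (a single edge where a_ij = a_ji = -1; a double or triple edge where a_ij * a_ji = 2 or 3), the diagram is a chain of 4 nodes with a fork of two nodes at one end (D_6). One simple-root ordering that puts it in standard form is (alpha_3, alpha_2, alpha_1, alpha_4, alpha_5, alpha_6). So the algebra is type D_6, i.e. so(12).

D_6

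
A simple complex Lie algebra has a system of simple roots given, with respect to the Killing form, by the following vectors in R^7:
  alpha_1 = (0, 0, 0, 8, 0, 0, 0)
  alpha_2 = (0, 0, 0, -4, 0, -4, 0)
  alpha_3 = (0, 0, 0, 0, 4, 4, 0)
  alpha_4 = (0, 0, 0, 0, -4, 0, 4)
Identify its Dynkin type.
Compute the Cartan integers a_ij = 2(alpha_i, alpha_j)/(alpha_j, alpha_j); the resulting 4x4 Cartan matrix is
[[2, -2, 0, 0], [-1, 2, -1, 0], [0, -1, 2, -1], [0, 0, -1, 2]].
The roots have two lengths (squared-length ratio 2:1); the short ones are alpha_{2,3,4}. The associated Dynkin diagram is a chain of 4 nodes with a double edge at one end; the terminal node there is the unique long simple root (C_4), so the type is C_4 (the algebra sp(8)).

C_4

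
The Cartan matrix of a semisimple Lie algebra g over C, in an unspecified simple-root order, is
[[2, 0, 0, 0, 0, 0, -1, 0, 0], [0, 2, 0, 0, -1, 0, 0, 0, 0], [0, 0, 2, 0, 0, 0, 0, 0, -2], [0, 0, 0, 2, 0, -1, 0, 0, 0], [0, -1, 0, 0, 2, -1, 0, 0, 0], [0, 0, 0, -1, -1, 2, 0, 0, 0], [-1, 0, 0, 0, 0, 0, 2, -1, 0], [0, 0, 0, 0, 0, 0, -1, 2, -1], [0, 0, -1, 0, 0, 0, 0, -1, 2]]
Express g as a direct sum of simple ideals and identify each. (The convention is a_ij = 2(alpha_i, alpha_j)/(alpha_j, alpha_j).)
The diagram associated to this matrix has two connected components: the simple roots {alpha_2, alpha_4, alpha_5, alpha_6} form a chain of 4 nodes with single edges (A_4), and {alpha_1, alpha_3, alpha_7, alpha_8, alpha_9} form a chain of 5 nodes with a double edge at one end; the terminal node there is the unique long simple root (C_5). A semisimple Lie algebra decomposes uniquely as the direct sum of simple ideals, one per connected component of its Dynkin diagram, so g ≅ A_4 ⊕ C_5 (dimension 24 + 55 = 79).

A_4 + C_5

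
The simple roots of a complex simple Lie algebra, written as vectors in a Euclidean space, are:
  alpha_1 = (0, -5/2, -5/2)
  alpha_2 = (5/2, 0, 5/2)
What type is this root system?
Compute the Cartan integers a_ij = 2(alpha_i, alpha_j)/(alpha_j, alpha_j); the resulting 2x2 Cartan matrix is
[[2, -1], [-1, 2]].
All simple roots have the same length, so the diagram is simply laced. The associated Dynkin diagram is a chain of 2 nodes with single edges (A_2), so the type is A_2 (the algebra sl(3)).

A_2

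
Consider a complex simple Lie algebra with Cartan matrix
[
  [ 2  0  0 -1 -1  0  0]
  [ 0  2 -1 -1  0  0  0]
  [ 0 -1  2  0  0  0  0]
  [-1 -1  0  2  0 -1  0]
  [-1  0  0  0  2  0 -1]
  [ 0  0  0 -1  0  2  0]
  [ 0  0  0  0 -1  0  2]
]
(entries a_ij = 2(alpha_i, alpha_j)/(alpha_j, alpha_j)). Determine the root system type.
The matrix has rank 7 with 2's on the diagonal. Reading the off-diagonal entries as Dynkin edges (a single edge where a_ij = a_ji = -1; a double or triple edge where a_ij * a_ji = 2 or 3), the diagram is a chain of 6 nodes with one extra node attached to the third node from one end (E_7). One simple-root ordering that puts it in standard form is (alpha_3, alpha_6, alpha_2, alpha_4, alpha_1, alpha_5, alpha_7). So the algebra is type E_7.

E7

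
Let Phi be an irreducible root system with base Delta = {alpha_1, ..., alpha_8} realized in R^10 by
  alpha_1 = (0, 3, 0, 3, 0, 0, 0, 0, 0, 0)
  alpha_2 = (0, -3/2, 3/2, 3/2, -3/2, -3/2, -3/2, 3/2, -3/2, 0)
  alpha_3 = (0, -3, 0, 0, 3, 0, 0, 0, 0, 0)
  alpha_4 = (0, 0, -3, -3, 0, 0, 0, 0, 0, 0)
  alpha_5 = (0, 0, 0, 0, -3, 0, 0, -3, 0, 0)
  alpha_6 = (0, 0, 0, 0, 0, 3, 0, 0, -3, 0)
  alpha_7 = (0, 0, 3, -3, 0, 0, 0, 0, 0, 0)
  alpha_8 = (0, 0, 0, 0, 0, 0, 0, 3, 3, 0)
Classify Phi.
E8

Compute the Cartan integers a_ij = 2(alpha_i, alpha_j)/(alpha_j, alpha_j); the resulting 8x8 Cartan matrix is
[[2, 0, -1, -1, 0, 0, -1, 0], [0, 2, 0, -1, 0, 0, 0, 0], [-1, 0, 2, 0, -1, 0, 0, 0], [-1, -1, 0, 2, 0, 0, 0, 0], [0, 0, -1, 0, 2, 0, 0, -1], [0, 0, 0, 0, 0, 2, 0, -1], [-1, 0, 0, 0, 0, 0, 2, 0], [0, 0, 0, 0, -1, -1, 0, 2]].
All simple roots have the same length, so the diagram is simply laced. The associated Dynkin diagram is a chain of 7 nodes with one extra node attached to the third node from one end (E_8), so the type is E_8.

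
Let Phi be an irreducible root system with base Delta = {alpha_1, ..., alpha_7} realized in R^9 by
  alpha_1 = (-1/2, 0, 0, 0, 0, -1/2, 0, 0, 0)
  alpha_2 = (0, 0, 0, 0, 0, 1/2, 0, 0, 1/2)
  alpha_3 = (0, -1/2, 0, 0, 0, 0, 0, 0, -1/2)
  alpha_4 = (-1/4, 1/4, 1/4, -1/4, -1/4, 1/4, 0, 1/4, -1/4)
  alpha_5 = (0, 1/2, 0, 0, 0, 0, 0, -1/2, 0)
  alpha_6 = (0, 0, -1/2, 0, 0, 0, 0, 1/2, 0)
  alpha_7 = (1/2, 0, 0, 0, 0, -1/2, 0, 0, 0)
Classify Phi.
Compute the Cartan integers a_ij = 2(alpha_i, alpha_j)/(alpha_j, alpha_j); the resulting 7x7 Cartan matrix is
[[2, -1, 0, 0, 0, 0, 0], [-1, 2, -1, 0, 0, 0, -1], [0, -1, 2, 0, -1, 0, 0], [0, 0, 0, 2, 0, 0, -1], [0, 0, -1, 0, 2, -1, 0], [0, 0, 0, 0, -1, 2, 0], [0, -1, 0, -1, 0, 0, 2]].
All simple roots have the same length, so the diagram is simply laced. The associated Dynkin diagram is a chain of 6 nodes with one extra node attached to the third node from one end (E_7), so the type is E_7.

type E_7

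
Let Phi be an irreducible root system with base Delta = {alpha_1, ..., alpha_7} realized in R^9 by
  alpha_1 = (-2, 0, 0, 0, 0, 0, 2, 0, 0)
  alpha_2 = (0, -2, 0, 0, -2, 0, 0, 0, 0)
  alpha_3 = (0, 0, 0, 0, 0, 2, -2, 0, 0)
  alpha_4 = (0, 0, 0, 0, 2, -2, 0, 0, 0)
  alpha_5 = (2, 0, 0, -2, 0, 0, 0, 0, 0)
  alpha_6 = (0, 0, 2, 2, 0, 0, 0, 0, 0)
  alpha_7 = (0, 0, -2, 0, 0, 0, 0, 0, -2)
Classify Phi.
Compute the Cartan integers a_ij = 2(alpha_i, alpha_j)/(alpha_j, alpha_j); the resulting 7x7 Cartan matrix is
[[2, 0, -1, 0, -1, 0, 0], [0, 2, 0, -1, 0, 0, 0], [-1, 0, 2, -1, 0, 0, 0], [0, -1, -1, 2, 0, 0, 0], [-1, 0, 0, 0, 2, -1, 0], [0, 0, 0, 0, -1, 2, -1], [0, 0, 0, 0, 0, -1, 2]].
All simple roots have the same length, so the diagram is simply laced. The associated Dynkin diagram is a chain of 7 nodes with single edges (A_7), so the type is A_7 (the algebra sl(8)).

A7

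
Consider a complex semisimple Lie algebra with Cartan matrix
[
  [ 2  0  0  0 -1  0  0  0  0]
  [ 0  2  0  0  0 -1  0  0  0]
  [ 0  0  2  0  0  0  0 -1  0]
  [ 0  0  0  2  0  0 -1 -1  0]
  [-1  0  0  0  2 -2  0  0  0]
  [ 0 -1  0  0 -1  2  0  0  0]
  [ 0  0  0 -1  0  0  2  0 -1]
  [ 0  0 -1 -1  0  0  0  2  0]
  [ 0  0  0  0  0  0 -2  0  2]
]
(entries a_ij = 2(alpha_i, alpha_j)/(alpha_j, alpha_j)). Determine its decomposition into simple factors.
The diagram associated to this matrix has two connected components: the simple roots {alpha_3, alpha_4, alpha_7, alpha_8, alpha_9} form a chain of 5 nodes with a double edge at one end; the terminal node there is the unique long simple root (C_5), and {alpha_1, alpha_2, alpha_5, alpha_6} form a chain of 4 nodes with a double edge between the middle two (F_4). A semisimple Lie algebra decomposes uniquely as the direct sum of simple ideals, one per connected component of its Dynkin diagram, so g ≅ C_5 ⊕ F_4 (dimension 55 + 52 = 107).

C5 ⊕ F4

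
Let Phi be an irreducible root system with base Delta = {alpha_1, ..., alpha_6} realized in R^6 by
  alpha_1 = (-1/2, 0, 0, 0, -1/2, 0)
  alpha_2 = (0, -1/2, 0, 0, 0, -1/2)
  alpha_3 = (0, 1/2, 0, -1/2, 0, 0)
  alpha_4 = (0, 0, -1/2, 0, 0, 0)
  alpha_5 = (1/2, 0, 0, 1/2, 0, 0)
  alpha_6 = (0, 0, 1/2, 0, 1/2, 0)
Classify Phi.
B_6 (so(13))

Compute the Cartan integers a_ij = 2(alpha_i, alpha_j)/(alpha_j, alpha_j); the resulting 6x6 Cartan matrix is
[[2, 0, 0, 0, -1, -1], [0, 2, -1, 0, 0, 0], [0, -1, 2, 0, -1, 0], [0, 0, 0, 2, 0, -1], [-1, 0, -1, 0, 2, 0], [-1, 0, 0, -2, 0, 2]].
The roots have two lengths (squared-length ratio 2:1); the short ones are alpha_{4}. The associated Dynkin diagram is a chain of 6 nodes with a double edge at one end; the terminal node there is the unique short simple root (B_6), so the type is B_6 (the algebra so(13)).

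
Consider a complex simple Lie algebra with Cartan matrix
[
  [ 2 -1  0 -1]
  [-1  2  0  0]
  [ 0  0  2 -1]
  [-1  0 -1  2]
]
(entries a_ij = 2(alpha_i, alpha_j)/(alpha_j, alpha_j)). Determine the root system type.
The matrix has rank 4 with 2's on the diagonal. Reading the off-diagonal entries as Dynkin edges (a single edge where a_ij = a_ji = -1; a double or triple edge where a_ij * a_ji = 2 or 3), the diagram is a chain of 4 nodes with single edges (A_4). One simple-root ordering that puts it in standard form is (alpha_3, alpha_4, alpha_1, alpha_2). So the algebra is type A_4, i.e. sl(5).

type A_4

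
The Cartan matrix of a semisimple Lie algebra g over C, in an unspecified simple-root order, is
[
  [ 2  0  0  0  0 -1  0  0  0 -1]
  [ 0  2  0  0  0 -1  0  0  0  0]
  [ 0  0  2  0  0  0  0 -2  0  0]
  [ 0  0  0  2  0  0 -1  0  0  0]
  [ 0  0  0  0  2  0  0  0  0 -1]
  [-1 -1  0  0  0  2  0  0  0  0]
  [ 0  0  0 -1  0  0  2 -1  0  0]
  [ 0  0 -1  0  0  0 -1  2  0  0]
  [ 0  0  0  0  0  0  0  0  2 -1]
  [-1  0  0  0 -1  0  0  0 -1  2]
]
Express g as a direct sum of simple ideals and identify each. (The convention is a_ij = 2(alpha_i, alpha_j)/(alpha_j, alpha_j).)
type C_4 + type D_6

The diagram associated to this matrix has two connected components: the simple roots {alpha_3, alpha_4, alpha_7, alpha_8} form a chain of 4 nodes with a double edge at one end; the terminal node there is the unique long simple root (C_4), and {alpha_1, alpha_2, alpha_5, alpha_6, alpha_9, alpha_10} form a chain of 4 nodes with a fork of two nodes at one end (D_6). A semisimple Lie algebra decomposes uniquely as the direct sum of simple ideals, one per connected component of its Dynkin diagram, so g ≅ C_4 ⊕ D_6 (dimension 36 + 66 = 102).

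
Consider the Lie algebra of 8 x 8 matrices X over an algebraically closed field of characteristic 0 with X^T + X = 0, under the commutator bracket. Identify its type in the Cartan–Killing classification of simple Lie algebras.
This is so(8) with 8 even, which has dimension 8(8-1)/2 = 28 and rank 8/2 = 4. In the classification of classical Lie algebras, the orthogonal algebra so(2n) in an even number of variables has type D_n; here n = 4, so the Dynkin diagram is a chain of 2 nodes with a fork of two nodes at one end (D_4). Hence the type is D_4.

D_4 (so(8))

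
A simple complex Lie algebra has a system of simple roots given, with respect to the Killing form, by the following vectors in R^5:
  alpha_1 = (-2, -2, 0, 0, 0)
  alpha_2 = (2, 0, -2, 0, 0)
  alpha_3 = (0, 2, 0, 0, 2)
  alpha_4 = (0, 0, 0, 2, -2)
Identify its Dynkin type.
Compute the Cartan integers a_ij = 2(alpha_i, alpha_j)/(alpha_j, alpha_j); the resulting 4x4 Cartan matrix is
[[2, -1, -1, 0], [-1, 2, 0, 0], [-1, 0, 2, -1], [0, 0, -1, 2]].
All simple roots have the same length, so the diagram is simply laced. The associated Dynkin diagram is a chain of 4 nodes with single edges (A_4), so the type is A_4 (the algebra sl(5)).

A_4 (sl(5))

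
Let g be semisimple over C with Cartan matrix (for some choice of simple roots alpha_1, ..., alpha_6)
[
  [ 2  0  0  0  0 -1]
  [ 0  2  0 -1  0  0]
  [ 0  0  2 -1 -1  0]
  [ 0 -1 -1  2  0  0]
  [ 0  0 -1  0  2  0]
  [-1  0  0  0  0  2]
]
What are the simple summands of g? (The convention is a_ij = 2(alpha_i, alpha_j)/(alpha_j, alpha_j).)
type A_2 ⊕ type A_4

The diagram associated to this matrix has two connected components: the simple roots {alpha_1, alpha_6} form a chain of 2 nodes with single edges (A_2), and {alpha_2, alpha_3, alpha_4, alpha_5} form a chain of 4 nodes with single edges (A_4). A semisimple Lie algebra decomposes uniquely as the direct sum of simple ideals, one per connected component of its Dynkin diagram, so g ≅ A_2 ⊕ A_4 (dimension 8 + 24 = 32).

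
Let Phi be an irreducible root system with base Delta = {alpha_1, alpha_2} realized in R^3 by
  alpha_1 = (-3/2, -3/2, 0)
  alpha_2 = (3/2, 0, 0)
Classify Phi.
B2

Compute the Cartan integers a_ij = 2(alpha_i, alpha_j)/(alpha_j, alpha_j); the resulting 2x2 Cartan matrix is
[[2, -2], [-1, 2]].
The roots have two lengths (squared-length ratio 2:1); the short ones are alpha_{2}. The associated Dynkin diagram is a chain of 2 nodes with a double edge at one end; the terminal node there is the unique short simple root (B_2), so the type is B_2 (the algebra so(5)).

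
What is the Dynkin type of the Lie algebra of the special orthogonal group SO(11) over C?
B_5 (so(11))

This is so(11) with 11 odd, which has dimension 11(11-1)/2 = 55 and rank (11-1)/2 = 5. In the classification of classical Lie algebras, the orthogonal algebra so(2n+1) in an odd number of variables has type B_n; here n = 5, so the Dynkin diagram is a chain of 5 nodes with a double edge at one end; the terminal node there is the unique short simple root (B_5). Hence the type is B_5.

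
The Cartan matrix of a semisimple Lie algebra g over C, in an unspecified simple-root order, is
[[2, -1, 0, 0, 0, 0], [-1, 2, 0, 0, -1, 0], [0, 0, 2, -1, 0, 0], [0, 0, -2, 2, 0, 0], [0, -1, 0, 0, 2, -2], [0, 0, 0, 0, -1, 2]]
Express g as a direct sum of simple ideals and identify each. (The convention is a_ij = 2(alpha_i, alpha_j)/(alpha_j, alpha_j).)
The diagram associated to this matrix has two connected components: the simple roots {alpha_3, alpha_4} form a chain of 2 nodes with a double edge at one end; the terminal node there is the unique short simple root (B_2), and {alpha_1, alpha_2, alpha_5, alpha_6} form a chain of 4 nodes with a double edge at one end; the terminal node there is the unique short simple root (B_4). A semisimple Lie algebra decomposes uniquely as the direct sum of simple ideals, one per connected component of its Dynkin diagram, so g ≅ B_2 ⊕ B_4 (dimension 10 + 36 = 46).

type B_2 + type B_4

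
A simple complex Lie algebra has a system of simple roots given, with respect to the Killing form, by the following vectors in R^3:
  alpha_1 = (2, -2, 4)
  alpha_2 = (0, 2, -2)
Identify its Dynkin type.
Compute the Cartan integers a_ij = 2(alpha_i, alpha_j)/(alpha_j, alpha_j); the resulting 2x2 Cartan matrix is
[[2, -3], [-1, 2]].
The roots have two lengths (squared-length ratio 3:1); the short ones are alpha_{2}. The associated Dynkin diagram is two nodes joined by a triple edge (G_2), so the type is G_2.

G2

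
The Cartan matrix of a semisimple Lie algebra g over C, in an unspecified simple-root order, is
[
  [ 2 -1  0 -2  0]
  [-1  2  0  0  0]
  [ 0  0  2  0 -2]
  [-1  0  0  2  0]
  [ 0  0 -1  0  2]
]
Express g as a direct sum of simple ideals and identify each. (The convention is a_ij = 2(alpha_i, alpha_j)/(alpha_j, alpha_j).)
type B_2 ⊕ type B_3

The diagram associated to this matrix has two connected components: the simple roots {alpha_3, alpha_5} form a chain of 2 nodes with a double edge at one end; the terminal node there is the unique short simple root (B_2), and {alpha_1, alpha_2, alpha_4} form a chain of 3 nodes with a double edge at one end; the terminal node there is the unique short simple root (B_3). A semisimple Lie algebra decomposes uniquely as the direct sum of simple ideals, one per connected component of its Dynkin diagram, so g ≅ B_2 ⊕ B_3 (dimension 10 + 21 = 31).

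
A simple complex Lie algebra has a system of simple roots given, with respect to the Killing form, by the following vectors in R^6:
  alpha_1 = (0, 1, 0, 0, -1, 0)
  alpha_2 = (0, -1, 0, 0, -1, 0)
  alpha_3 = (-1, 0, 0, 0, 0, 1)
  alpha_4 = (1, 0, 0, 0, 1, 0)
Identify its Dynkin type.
Compute the Cartan integers a_ij = 2(alpha_i, alpha_j)/(alpha_j, alpha_j); the resulting 4x4 Cartan matrix is
[[2, 0, 0, -1], [0, 2, 0, -1], [0, 0, 2, -1], [-1, -1, -1, 2]].
All simple roots have the same length, so the diagram is simply laced. The associated Dynkin diagram is a chain of 2 nodes with a fork of two nodes at one end (D_4), so the type is D_4 (the algebra so(8)).

D_4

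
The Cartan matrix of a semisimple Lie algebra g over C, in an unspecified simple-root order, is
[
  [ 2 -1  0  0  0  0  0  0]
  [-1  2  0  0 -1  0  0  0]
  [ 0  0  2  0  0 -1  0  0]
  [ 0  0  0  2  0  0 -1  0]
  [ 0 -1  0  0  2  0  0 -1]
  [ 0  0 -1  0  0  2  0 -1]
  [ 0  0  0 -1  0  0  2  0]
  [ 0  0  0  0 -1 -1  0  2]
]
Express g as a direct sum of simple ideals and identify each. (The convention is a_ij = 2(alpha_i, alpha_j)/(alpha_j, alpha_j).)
The diagram associated to this matrix has two connected components: the simple roots {alpha_4, alpha_7} form a chain of 2 nodes with single edges (A_2), and {alpha_1, alpha_2, alpha_3, alpha_5, alpha_6, alpha_8} form a chain of 6 nodes with single edges (A_6). A semisimple Lie algebra decomposes uniquely as the direct sum of simple ideals, one per connected component of its Dynkin diagram, so g ≅ A_2 ⊕ A_6 (dimension 8 + 48 = 56).

A2 ⊕ A6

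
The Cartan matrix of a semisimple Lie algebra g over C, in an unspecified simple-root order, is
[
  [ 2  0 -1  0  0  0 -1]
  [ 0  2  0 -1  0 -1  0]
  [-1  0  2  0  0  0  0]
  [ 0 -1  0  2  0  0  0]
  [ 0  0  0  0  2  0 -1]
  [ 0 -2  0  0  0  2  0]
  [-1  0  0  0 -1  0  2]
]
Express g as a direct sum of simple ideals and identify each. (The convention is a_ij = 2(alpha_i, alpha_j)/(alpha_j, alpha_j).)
A_4 ⊕ C_3

The diagram associated to this matrix has two connected components: the simple roots {alpha_1, alpha_3, alpha_5, alpha_7} form a chain of 4 nodes with single edges (A_4), and {alpha_2, alpha_4, alpha_6} form a chain of 3 nodes with a double edge at one end; the terminal node there is the unique long simple root (C_3). A semisimple Lie algebra decomposes uniquely as the direct sum of simple ideals, one per connected component of its Dynkin diagram, so g ≅ A_4 ⊕ C_3 (dimension 24 + 21 = 45).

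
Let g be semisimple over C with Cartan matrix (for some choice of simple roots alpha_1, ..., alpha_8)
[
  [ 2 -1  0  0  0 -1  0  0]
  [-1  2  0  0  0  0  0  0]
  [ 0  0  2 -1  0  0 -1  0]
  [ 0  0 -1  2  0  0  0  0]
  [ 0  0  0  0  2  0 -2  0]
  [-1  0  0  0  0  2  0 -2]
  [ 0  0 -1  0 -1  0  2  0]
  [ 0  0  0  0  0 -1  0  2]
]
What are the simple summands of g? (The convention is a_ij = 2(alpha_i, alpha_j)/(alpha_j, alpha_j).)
B_4 ⊕ C_4

The diagram associated to this matrix has two connected components: the simple roots {alpha_1, alpha_2, alpha_6, alpha_8} form a chain of 4 nodes with a double edge at one end; the terminal node there is the unique short simple root (B_4), and {alpha_3, alpha_4, alpha_5, alpha_7} form a chain of 4 nodes with a double edge at one end; the terminal node there is the unique long simple root (C_4). A semisimple Lie algebra decomposes uniquely as the direct sum of simple ideals, one per connected component of its Dynkin diagram, so g ≅ B_4 ⊕ C_4 (dimension 36 + 36 = 72).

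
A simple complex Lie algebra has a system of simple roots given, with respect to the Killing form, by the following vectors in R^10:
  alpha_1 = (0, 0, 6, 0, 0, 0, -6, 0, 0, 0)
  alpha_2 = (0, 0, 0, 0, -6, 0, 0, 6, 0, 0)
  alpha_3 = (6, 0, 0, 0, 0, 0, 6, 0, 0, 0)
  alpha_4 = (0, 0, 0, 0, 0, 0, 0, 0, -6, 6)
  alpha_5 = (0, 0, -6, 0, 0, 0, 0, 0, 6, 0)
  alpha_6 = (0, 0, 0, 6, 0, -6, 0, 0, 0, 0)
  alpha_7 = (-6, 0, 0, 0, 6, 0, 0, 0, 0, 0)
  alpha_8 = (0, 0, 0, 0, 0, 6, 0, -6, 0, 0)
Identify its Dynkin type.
type A_8

Compute the Cartan integers a_ij = 2(alpha_i, alpha_j)/(alpha_j, alpha_j); the resulting 8x8 Cartan matrix is
[[2, 0, -1, 0, -1, 0, 0, 0], [0, 2, 0, 0, 0, 0, -1, -1], [-1, 0, 2, 0, 0, 0, -1, 0], [0, 0, 0, 2, -1, 0, 0, 0], [-1, 0, 0, -1, 2, 0, 0, 0], [0, 0, 0, 0, 0, 2, 0, -1], [0, -1, -1, 0, 0, 0, 2, 0], [0, -1, 0, 0, 0, -1, 0, 2]].
All simple roots have the same length, so the diagram is simply laced. The associated Dynkin diagram is a chain of 8 nodes with single edges (A_8), so the type is A_8 (the algebra sl(9)).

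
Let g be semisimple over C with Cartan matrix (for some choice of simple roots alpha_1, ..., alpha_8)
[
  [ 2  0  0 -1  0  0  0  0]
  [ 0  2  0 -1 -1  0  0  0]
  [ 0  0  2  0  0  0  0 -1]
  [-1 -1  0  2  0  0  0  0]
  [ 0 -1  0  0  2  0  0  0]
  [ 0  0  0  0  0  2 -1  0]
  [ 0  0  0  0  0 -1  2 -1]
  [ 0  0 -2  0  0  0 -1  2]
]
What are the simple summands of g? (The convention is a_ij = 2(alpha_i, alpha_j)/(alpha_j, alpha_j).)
The diagram associated to this matrix has two connected components: the simple roots {alpha_1, alpha_2, alpha_4, alpha_5} form a chain of 4 nodes with single edges (A_4), and {alpha_3, alpha_6, alpha_7, alpha_8} form a chain of 4 nodes with a double edge at one end; the terminal node there is the unique short simple root (B_4). A semisimple Lie algebra decomposes uniquely as the direct sum of simple ideals, one per connected component of its Dynkin diagram, so g ≅ A_4 ⊕ B_4 (dimension 24 + 36 = 60).

A_4 (sl(5)) + B_4 (so(9))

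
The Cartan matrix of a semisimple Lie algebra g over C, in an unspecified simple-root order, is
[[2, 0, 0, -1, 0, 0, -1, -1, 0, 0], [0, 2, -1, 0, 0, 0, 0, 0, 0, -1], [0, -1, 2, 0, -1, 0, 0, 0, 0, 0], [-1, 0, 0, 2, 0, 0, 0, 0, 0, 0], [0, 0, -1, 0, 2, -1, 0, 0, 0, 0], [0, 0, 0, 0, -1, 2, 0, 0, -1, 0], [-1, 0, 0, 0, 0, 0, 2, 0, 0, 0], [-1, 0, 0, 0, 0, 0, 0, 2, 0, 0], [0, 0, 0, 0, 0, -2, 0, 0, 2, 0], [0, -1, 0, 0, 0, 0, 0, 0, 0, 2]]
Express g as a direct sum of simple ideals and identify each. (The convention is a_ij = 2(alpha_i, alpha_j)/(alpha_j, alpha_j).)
C_6 + D_4

The diagram associated to this matrix has two connected components: the simple roots {alpha_2, alpha_3, alpha_5, alpha_6, alpha_9, alpha_10} form a chain of 6 nodes with a double edge at one end; the terminal node there is the unique long simple root (C_6), and {alpha_1, alpha_4, alpha_7, alpha_8} form a chain of 2 nodes with a fork of two nodes at one end (D_4). A semisimple Lie algebra decomposes uniquely as the direct sum of simple ideals, one per connected component of its Dynkin diagram, so g ≅ C_6 ⊕ D_4 (dimension 78 + 28 = 106).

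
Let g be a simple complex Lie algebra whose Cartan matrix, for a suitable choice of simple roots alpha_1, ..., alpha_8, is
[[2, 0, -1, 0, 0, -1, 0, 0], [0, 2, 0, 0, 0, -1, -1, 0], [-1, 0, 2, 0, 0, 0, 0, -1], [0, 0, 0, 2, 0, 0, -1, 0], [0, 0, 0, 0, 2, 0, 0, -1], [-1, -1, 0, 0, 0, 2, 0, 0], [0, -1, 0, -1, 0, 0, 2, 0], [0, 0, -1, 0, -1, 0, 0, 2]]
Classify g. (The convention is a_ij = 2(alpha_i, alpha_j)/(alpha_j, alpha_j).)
The matrix has rank 8 with 2's on the diagonal. Reading the off-diagonal entries as Dynkin edges (a single edge where a_ij = a_ji = -1; a double or triple edge where a_ij * a_ji = 2 or 3), the diagram is a chain of 8 nodes with single edges (A_8). One simple-root ordering that puts it in standard form is (alpha_4, alpha_7, alpha_2, alpha_6, alpha_1, alpha_3, alpha_8, alpha_5). So the algebra is type A_8, i.e. sl(9).

A_8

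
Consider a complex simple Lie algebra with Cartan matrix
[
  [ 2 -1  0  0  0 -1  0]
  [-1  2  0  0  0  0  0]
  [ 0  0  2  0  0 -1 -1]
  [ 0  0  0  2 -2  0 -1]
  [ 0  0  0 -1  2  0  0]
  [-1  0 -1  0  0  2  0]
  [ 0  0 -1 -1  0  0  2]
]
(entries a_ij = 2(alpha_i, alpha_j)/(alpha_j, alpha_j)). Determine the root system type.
B_7 (so(15))

The matrix has rank 7 with 2's on the diagonal. Reading the off-diagonal entries as Dynkin edges (a single edge where a_ij = a_ji = -1; a double or triple edge where a_ij * a_ji = 2 or 3), the diagram is a chain of 7 nodes with a double edge at one end; the terminal node there is the unique short simple root (B_7). One simple-root ordering that puts it in standard form is (alpha_2, alpha_1, alpha_6, alpha_3, alpha_7, alpha_4, alpha_5). So the algebra is type B_7, i.e. so(15).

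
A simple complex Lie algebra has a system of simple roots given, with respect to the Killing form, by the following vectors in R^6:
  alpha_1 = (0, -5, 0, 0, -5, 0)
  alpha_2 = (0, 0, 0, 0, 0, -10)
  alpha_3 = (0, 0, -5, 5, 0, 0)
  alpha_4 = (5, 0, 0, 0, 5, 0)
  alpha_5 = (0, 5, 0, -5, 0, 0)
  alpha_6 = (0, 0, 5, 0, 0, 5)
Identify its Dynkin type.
type C_6

Compute the Cartan integers a_ij = 2(alpha_i, alpha_j)/(alpha_j, alpha_j); the resulting 6x6 Cartan matrix is
[[2, 0, 0, -1, -1, 0], [0, 2, 0, 0, 0, -2], [0, 0, 2, 0, -1, -1], [-1, 0, 0, 2, 0, 0], [-1, 0, -1, 0, 2, 0], [0, -1, -1, 0, 0, 2]].
The roots have two lengths (squared-length ratio 2:1); the short ones are alpha_{1,3,4,5,6}. The associated Dynkin diagram is a chain of 6 nodes with a double edge at one end; the terminal node there is the unique long simple root (C_6), so the type is C_6 (the algebra sp(12)).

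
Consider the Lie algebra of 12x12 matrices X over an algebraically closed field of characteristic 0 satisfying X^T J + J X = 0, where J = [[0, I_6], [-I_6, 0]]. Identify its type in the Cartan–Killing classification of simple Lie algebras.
This is sp(12), which has dimension 12(12+1)/2 = 78 and rank 12/2 = 6. In the classification of classical Lie algebras, the symplectic algebra sp(2n) has type C_n; here n = 6, so the Dynkin diagram is a chain of 6 nodes with a double edge at one end; the terminal node there is the unique long simple root (C_6). Hence the type is C_6.

C6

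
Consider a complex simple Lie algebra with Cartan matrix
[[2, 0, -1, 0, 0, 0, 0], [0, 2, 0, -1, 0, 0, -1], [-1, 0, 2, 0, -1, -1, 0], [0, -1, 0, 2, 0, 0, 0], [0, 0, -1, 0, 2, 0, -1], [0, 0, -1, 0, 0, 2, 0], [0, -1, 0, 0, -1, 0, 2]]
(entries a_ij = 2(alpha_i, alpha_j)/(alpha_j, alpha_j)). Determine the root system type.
The matrix has rank 7 with 2's on the diagonal. Reading the off-diagonal entries as Dynkin edges (a single edge where a_ij = a_ji = -1; a double or triple edge where a_ij * a_ji = 2 or 3), the diagram is a chain of 5 nodes with a fork of two nodes at one end (D_7). One simple-root ordering that puts it in standard form is (alpha_4, alpha_2, alpha_7, alpha_5, alpha_3, alpha_6, alpha_1). So the algebra is type D_7, i.e. so(14).

D_7 (so(14))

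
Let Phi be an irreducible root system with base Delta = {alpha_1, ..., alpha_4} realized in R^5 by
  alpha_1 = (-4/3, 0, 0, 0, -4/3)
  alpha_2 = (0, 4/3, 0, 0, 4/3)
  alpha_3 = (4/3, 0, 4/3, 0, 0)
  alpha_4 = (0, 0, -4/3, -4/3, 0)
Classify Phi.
Compute the Cartan integers a_ij = 2(alpha_i, alpha_j)/(alpha_j, alpha_j); the resulting 4x4 Cartan matrix is
[[2, -1, -1, 0], [-1, 2, 0, 0], [-1, 0, 2, -1], [0, 0, -1, 2]].
All simple roots have the same length, so the diagram is simply laced. The associated Dynkin diagram is a chain of 4 nodes with single edges (A_4), so the type is A_4 (the algebra sl(5)).

A_4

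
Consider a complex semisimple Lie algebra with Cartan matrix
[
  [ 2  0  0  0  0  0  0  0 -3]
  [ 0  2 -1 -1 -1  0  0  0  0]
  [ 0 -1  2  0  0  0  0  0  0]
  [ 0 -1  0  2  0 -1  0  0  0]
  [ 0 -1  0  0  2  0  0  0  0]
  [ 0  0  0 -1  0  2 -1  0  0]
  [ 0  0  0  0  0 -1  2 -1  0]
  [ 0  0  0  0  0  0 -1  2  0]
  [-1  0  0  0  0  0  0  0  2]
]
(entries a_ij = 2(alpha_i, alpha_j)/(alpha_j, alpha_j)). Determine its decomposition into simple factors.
D7 ⊕ G2

The diagram associated to this matrix has two connected components: the simple roots {alpha_2, alpha_3, alpha_4, alpha_5, alpha_6, alpha_7, alpha_8} form a chain of 5 nodes with a fork of two nodes at one end (D_7), and {alpha_1, alpha_9} form two nodes joined by a triple edge (G_2). A semisimple Lie algebra decomposes uniquely as the direct sum of simple ideals, one per connected component of its Dynkin diagram, so g ≅ D_7 ⊕ G_2 (dimension 91 + 14 = 105).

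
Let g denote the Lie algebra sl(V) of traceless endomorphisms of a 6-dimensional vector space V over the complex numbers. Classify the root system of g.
This is sl(6), which has dimension 6^2 - 1 = 35 and rank 6 - 1 = 5 (a Cartan subalgebra is the diagonal traceless matrices). In the classification of classical Lie algebras, the special linear algebra sl(n+1) has type A_n; here n = 5, so the Dynkin diagram is a chain of 5 nodes with single edges (A_5). Hence the type is A_5.

A_5 (sl(6))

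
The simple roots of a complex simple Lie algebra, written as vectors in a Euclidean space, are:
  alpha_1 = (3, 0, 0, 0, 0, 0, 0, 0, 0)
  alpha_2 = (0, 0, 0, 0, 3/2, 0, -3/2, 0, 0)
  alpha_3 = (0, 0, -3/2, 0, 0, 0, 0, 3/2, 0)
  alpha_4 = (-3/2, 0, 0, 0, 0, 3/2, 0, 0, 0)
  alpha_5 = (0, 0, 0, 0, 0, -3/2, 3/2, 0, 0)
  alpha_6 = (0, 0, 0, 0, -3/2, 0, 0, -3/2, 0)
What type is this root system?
type C_6

Compute the Cartan integers a_ij = 2(alpha_i, alpha_j)/(alpha_j, alpha_j); the resulting 6x6 Cartan matrix is
[[2, 0, 0, -2, 0, 0], [0, 2, 0, 0, -1, -1], [0, 0, 2, 0, 0, -1], [-1, 0, 0, 2, -1, 0], [0, -1, 0, -1, 2, 0], [0, -1, -1, 0, 0, 2]].
The roots have two lengths (squared-length ratio 2:1); the short ones are alpha_{2,3,4,5,6}. The associated Dynkin diagram is a chain of 6 nodes with a double edge at one end; the terminal node there is the unique long simple root (C_6), so the type is C_6 (the algebra sp(12)).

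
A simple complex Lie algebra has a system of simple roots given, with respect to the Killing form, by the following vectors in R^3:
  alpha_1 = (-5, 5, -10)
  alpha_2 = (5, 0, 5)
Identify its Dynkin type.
G_2

Compute the Cartan integers a_ij = 2(alpha_i, alpha_j)/(alpha_j, alpha_j); the resulting 2x2 Cartan matrix is
[[2, -3], [-1, 2]].
The roots have two lengths (squared-length ratio 3:1); the short ones are alpha_{2}. The associated Dynkin diagram is two nodes joined by a triple edge (G_2), so the type is G_2.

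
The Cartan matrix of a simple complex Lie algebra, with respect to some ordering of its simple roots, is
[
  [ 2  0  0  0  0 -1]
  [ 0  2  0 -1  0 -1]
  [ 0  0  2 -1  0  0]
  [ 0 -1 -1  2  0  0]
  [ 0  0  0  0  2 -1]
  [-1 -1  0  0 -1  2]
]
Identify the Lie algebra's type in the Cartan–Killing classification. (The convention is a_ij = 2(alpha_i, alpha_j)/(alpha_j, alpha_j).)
D6

The matrix has rank 6 with 2's on the diagonal. Reading the off-diagonal entries as Dynkin edges (a single edge where a_ij = a_ji = -1; a double or triple edge where a_ij * a_ji = 2 or 3), the diagram is a chain of 4 nodes with a fork of two nodes at one end (D_6). One simple-root ordering that puts it in standard form is (alpha_3, alpha_4, alpha_2, alpha_6, alpha_5, alpha_1). So the algebra is type D_6, i.e. so(12).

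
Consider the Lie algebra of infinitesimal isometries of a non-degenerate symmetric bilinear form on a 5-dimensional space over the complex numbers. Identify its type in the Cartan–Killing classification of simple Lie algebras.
This is so(5) with 5 odd, which has dimension 5(5-1)/2 = 10 and rank (5-1)/2 = 2. In the classification of classical Lie algebras, the orthogonal algebra so(2n+1) in an odd number of variables has type B_n; here n = 2, so the Dynkin diagram is a chain of 2 nodes with a double edge at one end; the terminal node there is the unique short simple root (B_2). Hence the type is B_2.

B_2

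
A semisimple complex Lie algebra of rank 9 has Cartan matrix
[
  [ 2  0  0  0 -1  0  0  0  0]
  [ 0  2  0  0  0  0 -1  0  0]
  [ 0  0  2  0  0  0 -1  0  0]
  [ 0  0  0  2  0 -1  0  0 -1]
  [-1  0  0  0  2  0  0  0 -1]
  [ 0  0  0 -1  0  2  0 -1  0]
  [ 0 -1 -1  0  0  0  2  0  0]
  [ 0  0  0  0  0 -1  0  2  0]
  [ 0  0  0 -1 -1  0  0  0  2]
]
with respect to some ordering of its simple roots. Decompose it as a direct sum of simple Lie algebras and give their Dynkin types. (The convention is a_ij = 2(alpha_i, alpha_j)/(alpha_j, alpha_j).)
A_3 ⊕ A_6

The diagram associated to this matrix has two connected components: the simple roots {alpha_2, alpha_3, alpha_7} form a chain of 3 nodes with single edges (A_3), and {alpha_1, alpha_4, alpha_5, alpha_6, alpha_8, alpha_9} form a chain of 6 nodes with single edges (A_6). A semisimple Lie algebra decomposes uniquely as the direct sum of simple ideals, one per connected component of its Dynkin diagram, so g ≅ A_3 ⊕ A_6 (dimension 15 + 48 = 63).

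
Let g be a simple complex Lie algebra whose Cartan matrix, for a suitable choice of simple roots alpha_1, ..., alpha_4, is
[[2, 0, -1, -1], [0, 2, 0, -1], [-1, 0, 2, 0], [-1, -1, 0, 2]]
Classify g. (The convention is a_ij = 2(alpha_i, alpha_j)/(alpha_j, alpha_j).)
A4

The matrix has rank 4 with 2's on the diagonal. Reading the off-diagonal entries as Dynkin edges (a single edge where a_ij = a_ji = -1; a double or triple edge where a_ij * a_ji = 2 or 3), the diagram is a chain of 4 nodes with single edges (A_4). One simple-root ordering that puts it in standard form is (alpha_2, alpha_4, alpha_1, alpha_3). So the algebra is type A_4, i.e. sl(5).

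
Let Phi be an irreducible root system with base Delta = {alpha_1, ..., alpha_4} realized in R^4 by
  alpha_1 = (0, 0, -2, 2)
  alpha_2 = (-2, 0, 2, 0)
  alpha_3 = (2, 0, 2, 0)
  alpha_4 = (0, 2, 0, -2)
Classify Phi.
D4

Compute the Cartan integers a_ij = 2(alpha_i, alpha_j)/(alpha_j, alpha_j); the resulting 4x4 Cartan matrix is
[[2, -1, -1, -1], [-1, 2, 0, 0], [-1, 0, 2, 0], [-1, 0, 0, 2]].
All simple roots have the same length, so the diagram is simply laced. The associated Dynkin diagram is a chain of 2 nodes with a fork of two nodes at one end (D_4), so the type is D_4 (the algebra so(8)).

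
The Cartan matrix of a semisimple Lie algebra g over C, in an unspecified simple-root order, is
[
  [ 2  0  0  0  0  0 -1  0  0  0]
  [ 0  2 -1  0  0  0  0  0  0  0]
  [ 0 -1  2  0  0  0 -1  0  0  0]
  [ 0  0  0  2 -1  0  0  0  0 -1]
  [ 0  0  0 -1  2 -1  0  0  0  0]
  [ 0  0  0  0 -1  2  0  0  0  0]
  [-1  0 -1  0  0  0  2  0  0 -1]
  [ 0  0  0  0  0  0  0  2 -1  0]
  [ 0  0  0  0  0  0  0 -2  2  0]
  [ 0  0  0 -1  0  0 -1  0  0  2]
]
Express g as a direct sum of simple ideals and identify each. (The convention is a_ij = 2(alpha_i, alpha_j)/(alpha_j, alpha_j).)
B_2 (so(5)) ⊕ E_8

The diagram associated to this matrix has two connected components: the simple roots {alpha_8, alpha_9} form a chain of 2 nodes with a double edge at one end; the terminal node there is the unique short simple root (B_2), and {alpha_1, alpha_2, alpha_3, alpha_4, alpha_5, alpha_6, alpha_7, alpha_10} form a chain of 7 nodes with one extra node attached to the third node from one end (E_8). A semisimple Lie algebra decomposes uniquely as the direct sum of simple ideals, one per connected component of its Dynkin diagram, so g ≅ B_2 ⊕ E_8 (dimension 10 + 248 = 258).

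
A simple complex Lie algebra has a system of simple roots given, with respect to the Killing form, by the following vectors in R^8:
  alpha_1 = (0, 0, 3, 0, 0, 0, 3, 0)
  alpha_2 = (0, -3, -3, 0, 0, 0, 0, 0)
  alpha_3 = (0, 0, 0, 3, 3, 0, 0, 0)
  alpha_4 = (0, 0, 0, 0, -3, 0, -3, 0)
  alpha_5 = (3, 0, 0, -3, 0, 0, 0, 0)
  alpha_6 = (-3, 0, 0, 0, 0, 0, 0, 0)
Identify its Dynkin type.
Compute the Cartan integers a_ij = 2(alpha_i, alpha_j)/(alpha_j, alpha_j); the resulting 6x6 Cartan matrix is
[[2, -1, 0, -1, 0, 0], [-1, 2, 0, 0, 0, 0], [0, 0, 2, -1, -1, 0], [-1, 0, -1, 2, 0, 0], [0, 0, -1, 0, 2, -2], [0, 0, 0, 0, -1, 2]].
The roots have two lengths (squared-length ratio 2:1); the short ones are alpha_{6}. The associated Dynkin diagram is a chain of 6 nodes with a double edge at one end; the terminal node there is the unique short simple root (B_6), so the type is B_6 (the algebra so(13)).

type B_6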